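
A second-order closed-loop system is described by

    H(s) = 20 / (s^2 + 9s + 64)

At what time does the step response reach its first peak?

t_p ≈ 0.4750 s

Comparing s^2 + 9s + 64 to s^2 + 2ζωₙs + ωₙ²: ωₙ = 8 rad/s and ζ = 9/(2·8) = 0.5625.
ζωₙ = 9/2 = 4.5, so ω_d = ωₙ√(1−ζ²) = √(ωₙ² − (ζωₙ)²) = √(64 − 4.5²) = √43.75 ≈ 6.614 rad/s.
t_p = π/ω_d = π/6.614 ≈ 0.4750 s.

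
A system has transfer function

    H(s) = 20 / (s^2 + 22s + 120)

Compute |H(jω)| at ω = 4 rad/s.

Substitute s = j4: numerator = 20, denominator = 104 + j88.
|H(j4)| = |20| / |104 + j88| = 20 / 136.24 ≈ 0.1468.

|H(j4)| ≈ 0.1468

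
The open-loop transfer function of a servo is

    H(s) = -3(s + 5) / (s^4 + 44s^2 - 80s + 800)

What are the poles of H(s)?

s = 2 ± 4j, -2 ± 6j

The poles are the roots of the denominator s^4 + 44s^2 - 80s + 800 = 0.
No real roots exist; factor into two real quadratics: (s^2 - 4s + 20)(s^2 + 4s + 40) = 0.
Each quadratic gives a conjugate pair via the quadratic formula.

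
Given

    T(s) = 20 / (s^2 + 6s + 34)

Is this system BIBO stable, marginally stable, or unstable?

stable

The poles can be read from the denominator factors: s = -3 ± 5j.
Since all poles lie strictly in the left half-plane, the system is stable.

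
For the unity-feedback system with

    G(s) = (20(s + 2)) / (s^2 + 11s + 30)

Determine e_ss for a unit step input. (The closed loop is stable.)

G(s) has no poles at the origin.
This is a Type 0 system. Kp = lim_{s→0} G(s) = 40/30 = 4/3.
e_ss = 1/(1 + Kp) = 1/(1 + 4/3) = 3/7 ≈ 0.4286.

e_ss = 0.4286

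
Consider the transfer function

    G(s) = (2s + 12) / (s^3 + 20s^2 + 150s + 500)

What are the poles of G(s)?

s = -5 ± 5j, -10

The poles are the roots of the denominator s^3 + 20s^2 + 150s + 500 = 0.
Trying s = -10: the polynomial evaluates to 0, so (s + 10) is a factor.
Dividing out leaves s^2 + 10s + 50 = 0.
The quadratic formula then gives s = -5 ± 5j.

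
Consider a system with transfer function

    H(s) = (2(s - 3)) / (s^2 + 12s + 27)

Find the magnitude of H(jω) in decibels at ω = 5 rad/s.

Substitute s = j5: numerator = -6 + j10, denominator = 2 + j60.
|H(j5)| = |-6 + j10| / |2 + j60| = 11.662 / 60.033 ≈ 0.1943.
In decibels: 20·log₁₀(0.1943) ≈ -14.2 dB.

|H(j5)|_dB ≈ -14.2 dB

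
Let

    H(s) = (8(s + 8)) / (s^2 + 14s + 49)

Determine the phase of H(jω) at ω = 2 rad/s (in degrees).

∠H(j2) ≈ -17.85°

At s = j2: numerator = 64 + j16, denominator = 45 + j28.
∠H = ∠num − ∠den = 14.036° − (31.891°) = -17.85°.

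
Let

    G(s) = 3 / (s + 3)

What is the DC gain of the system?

G(0) = 1

Set s = 0: G(0) = (3) / (3) = 1.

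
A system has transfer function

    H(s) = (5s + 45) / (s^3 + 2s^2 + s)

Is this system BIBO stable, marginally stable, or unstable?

The denominator s^3 + 2s^2 + s factors as s(s + 1)^2, giving poles at s = 0, -1, -1.
Since the simple pole(s) at s = 0 lie on the jω-axis with none in the right half-plane, the system is marginally stable.

marginally stable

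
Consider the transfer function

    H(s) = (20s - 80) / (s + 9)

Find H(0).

Set s = 0: H(0) = (-80) / (9) = -80/9.

H(0) = -80/9 ≈ -8.889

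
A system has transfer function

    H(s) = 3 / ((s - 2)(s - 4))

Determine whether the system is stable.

unstable

The poles can be read from the denominator factors: s = 2, 4.
Since the pole(s) at s = 2, 4 lie in the right half-plane, the system is unstable.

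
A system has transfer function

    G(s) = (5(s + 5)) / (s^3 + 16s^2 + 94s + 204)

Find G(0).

Set s = 0: G(0) = (25) / (204) = 25/204.

G(0) = 25/204 ≈ 0.1225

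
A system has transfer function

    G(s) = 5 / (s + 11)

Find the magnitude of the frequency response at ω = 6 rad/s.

Substitute s = j6: numerator = 5, denominator = 11 + j6.
|G(j6)| = |5| / |11 + j6| = 5 / 12.530 ≈ 0.3990.

|G(j6)| ≈ 0.3990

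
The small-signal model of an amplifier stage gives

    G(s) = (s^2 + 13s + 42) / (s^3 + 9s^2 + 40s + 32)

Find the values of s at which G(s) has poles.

The poles are the roots of the denominator s^3 + 9s^2 + 40s + 32 = 0.
Trying s = -1: the polynomial evaluates to 0, so (s + 1) is a factor.
Dividing out leaves s^2 + 8s + 32 = 0.
The quadratic formula then gives s = -4 ± 4j.

s = -4 + 4j, -4 - 4j, -1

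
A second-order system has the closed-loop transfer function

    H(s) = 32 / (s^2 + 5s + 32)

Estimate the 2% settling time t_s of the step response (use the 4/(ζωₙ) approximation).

t_s ≈ 1.600 s

Comparing s^2 + 5s + 32 to s^2 + 2ζωₙs + ωₙ²: ωₙ = √32 ≈ 5.657 rad/s and ζ = 5/(2·√32) ≈ 0.4419.
ζωₙ = 5/2 = 2.5, so t_s ≈ 4/(ζωₙ) = 4/2.5 = 1.600 s.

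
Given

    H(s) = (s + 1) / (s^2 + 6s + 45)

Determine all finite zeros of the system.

s = -1

Set the numerator to zero: s + 1 = 0.
So s = -1.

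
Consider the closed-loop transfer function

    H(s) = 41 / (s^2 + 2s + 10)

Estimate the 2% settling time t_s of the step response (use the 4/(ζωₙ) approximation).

Comparing s^2 + 2s + 10 to s^2 + 2ζωₙs + ωₙ²: ωₙ = √10 ≈ 3.162 rad/s and ζ = 2/(2·√10) ≈ 0.3162.
ζωₙ = 2/2 = 1, so t_s ≈ 4/(ζωₙ) = 4/1 = 4 s.

t_s ≈ 4 s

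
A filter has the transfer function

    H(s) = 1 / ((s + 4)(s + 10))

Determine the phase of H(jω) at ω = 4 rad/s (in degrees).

At s = j4: numerator = 1, denominator = 24 + j56.
∠H = ∠num − ∠den = 0° − (66.801°) = -66.80°.

∠H(j4) ≈ -66.80°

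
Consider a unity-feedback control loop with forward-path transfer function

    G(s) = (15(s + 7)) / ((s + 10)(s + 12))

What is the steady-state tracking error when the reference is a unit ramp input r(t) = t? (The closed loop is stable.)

G(s) has no poles at the origin.
This is a Type 0 system; Kv = lim_{s→0} s·G(s) = 0, so the steady-state error for a ramp input is infinite.

e_ss = ∞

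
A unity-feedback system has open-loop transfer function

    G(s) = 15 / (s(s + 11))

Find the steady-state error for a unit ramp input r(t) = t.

e_ss = 0.7333

G(s) has one pole at the origin.
This is a Type 1 system. Kv = lim_{s→0} s·G(s) = 15/11.
e_ss = 1/Kv = 1/(15/11) = 11/15 ≈ 0.7333.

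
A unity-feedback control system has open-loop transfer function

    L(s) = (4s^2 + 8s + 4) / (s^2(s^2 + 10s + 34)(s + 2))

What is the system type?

The denominator has 2 factors of s at the origin (free integrators), so this is a Type 2 system.

Type 2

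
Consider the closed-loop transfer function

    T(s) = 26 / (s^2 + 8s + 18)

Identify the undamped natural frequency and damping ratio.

ωₙ ≈ 4.243 rad/s, ζ ≈ 0.9428

Compare the denominator to the standard form s^2 + 2ζωₙs + ωₙ².
ωₙ² = 18, so ωₙ = √18 ≈ 4.243 rad/s.
2ζωₙ = 8, so ζ = 8/(2·√18) ≈ 0.9428.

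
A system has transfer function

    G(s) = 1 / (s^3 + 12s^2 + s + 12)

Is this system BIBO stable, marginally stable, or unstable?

marginally stable

The denominator s^3 + 12s^2 + s + 12 factors as (s^2 + 1)(s + 12), giving poles at s = j, -j, -12.
Since the simple pole(s) at s = ±j lie on the jω-axis with none in the right half-plane, the system is marginally stable.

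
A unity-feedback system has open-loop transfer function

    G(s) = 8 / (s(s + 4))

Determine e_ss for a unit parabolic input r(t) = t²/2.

G(s) has one pole at the origin.
This is a Type 1 system; Ka = lim_{s→0} s^2·G(s) = 0, so the steady-state error for a parabola input is infinite.

e_ss = ∞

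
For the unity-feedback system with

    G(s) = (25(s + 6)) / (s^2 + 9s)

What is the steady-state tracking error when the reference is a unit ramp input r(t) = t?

G(s) has one pole at the origin.
This is a Type 1 system. Kv = lim_{s→0} s·G(s) = 150/9 = 50/3.
e_ss = 1/Kv = 1/(50/3) = 3/50 ≈ 0.06000.

e_ss = 0.06000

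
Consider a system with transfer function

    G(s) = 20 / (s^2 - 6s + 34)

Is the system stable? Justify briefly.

unstable

The denominator s^2 - 6s + 34 factors as (s^2 - 6s + 34), giving poles at s = 3 + 5j, 3 - 5j.
Since the pole(s) at s = 3 + 5j, 3 - 5j lie in the right half-plane, the system is unstable.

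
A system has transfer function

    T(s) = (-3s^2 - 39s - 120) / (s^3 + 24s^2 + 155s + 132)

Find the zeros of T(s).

s = -8, -5

Set the numerator to zero: -3s^2 - 39s - 120 = 0, i.e. -3·(s^2 + 13s + 40) = 0.
Factoring: (s + 8)(s + 5) = 0.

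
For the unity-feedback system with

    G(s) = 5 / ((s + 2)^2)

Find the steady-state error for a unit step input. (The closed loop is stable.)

e_ss = 0.4444

G(s) has no poles at the origin.
This is a Type 0 system. Kp = lim_{s→0} G(s) = 5/4.
e_ss = 1/(1 + Kp) = 1/(1 + 5/4) = 4/9 ≈ 0.4444.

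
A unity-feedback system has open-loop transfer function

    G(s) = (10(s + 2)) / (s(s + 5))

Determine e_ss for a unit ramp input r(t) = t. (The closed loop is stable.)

G(s) has one pole at the origin.
This is a Type 1 system. Kv = lim_{s→0} s·G(s) = 20/5 = 4.
e_ss = 1/Kv = 1/(4) = 1/4 ≈ 0.2500.

e_ss = 0.2500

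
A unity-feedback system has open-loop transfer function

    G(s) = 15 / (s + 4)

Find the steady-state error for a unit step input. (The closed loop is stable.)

e_ss = 0.2105

G(s) has no poles at the origin.
This is a Type 0 system. Kp = lim_{s→0} G(s) = 15/4.
e_ss = 1/(1 + Kp) = 1/(1 + 15/4) = 4/19 ≈ 0.2105.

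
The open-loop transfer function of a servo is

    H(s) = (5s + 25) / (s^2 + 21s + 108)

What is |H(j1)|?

Substitute s = j1: numerator = 25 + j5, denominator = 107 + j21.
|H(j1)| = |25 + j5| / |107 + j21| = 25.495 / 109.04 ≈ 0.2338.

|H(j1)| ≈ 0.2338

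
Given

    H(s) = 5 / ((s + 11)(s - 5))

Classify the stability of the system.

unstable

The poles can be read from the denominator factors: s = -11, 5.
Since the pole(s) at s = 5 lie in the right half-plane, the system is unstable.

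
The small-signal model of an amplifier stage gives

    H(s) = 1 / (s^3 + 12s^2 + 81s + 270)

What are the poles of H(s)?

s = -3 + 6j, -3 - 6j, -6

The poles are the roots of the denominator s^3 + 12s^2 + 81s + 270 = 0.
Trying s = -6: the polynomial evaluates to 0, so (s + 6) is a factor.
Dividing out leaves s^2 + 6s + 45 = 0.
The quadratic formula then gives s = -3 ± 6j.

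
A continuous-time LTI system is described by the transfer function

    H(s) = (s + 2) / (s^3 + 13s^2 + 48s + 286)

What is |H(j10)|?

Substitute s = j10: numerator = 2 + j10, denominator = -1014 - j520.
|H(j10)| = |2 + j10| / |-1014 - j520| = 10.198 / 1139.6 ≈ 0.008949.

|H(j10)| ≈ 0.008949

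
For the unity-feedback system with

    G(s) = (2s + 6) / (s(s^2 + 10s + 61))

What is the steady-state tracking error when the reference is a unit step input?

G(s) has one pole at the origin.
This is a Type 1 system; for a step input the steady-state error is zero.

e_ss = 0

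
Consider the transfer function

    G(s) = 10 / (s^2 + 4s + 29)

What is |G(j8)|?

Substitute s = j8: numerator = 10, denominator = -35 + j32.
|G(j8)| = |10| / |-35 + j32| = 10 / 47.424 ≈ 0.2109.

|G(j8)| ≈ 0.2109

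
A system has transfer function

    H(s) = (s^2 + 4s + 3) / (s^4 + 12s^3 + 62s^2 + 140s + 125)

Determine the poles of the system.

The poles are the roots of the denominator s^4 + 12s^3 + 62s^2 + 140s + 125 = 0.
No real roots exist; factor into two real quadratics: (s^2 + 4s + 5)(s^2 + 8s + 25) = 0.
Each quadratic gives a conjugate pair via the quadratic formula.

s = -2 ± j, -4 ± 3j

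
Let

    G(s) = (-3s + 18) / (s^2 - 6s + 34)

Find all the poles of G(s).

The poles are the roots of the denominator s^2 - 6s + 34 = 0.
Using the quadratic formula: s = (6 ± √(-100))/2 = 3 ± 5j.

s = 3 ± 5j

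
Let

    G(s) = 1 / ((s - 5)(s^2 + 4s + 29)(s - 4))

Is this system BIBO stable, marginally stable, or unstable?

The poles can be read from the denominator factors: s = 5, -2 ± 5j, 4.
Since the pole(s) at s = 5, 4 lie in the right half-plane, the system is unstable.

unstable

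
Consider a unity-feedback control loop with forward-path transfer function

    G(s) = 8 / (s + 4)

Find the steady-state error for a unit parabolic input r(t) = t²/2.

e_ss = ∞

G(s) has no poles at the origin.
This is a Type 0 system; Ka = lim_{s→0} s^2·G(s) = 0, so the steady-state error for a parabola input is infinite.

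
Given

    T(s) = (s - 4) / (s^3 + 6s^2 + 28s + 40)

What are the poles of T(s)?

The poles are the roots of the denominator s^3 + 6s^2 + 28s + 40 = 0.
Trying s = -2: the polynomial evaluates to 0, so (s + 2) is a factor.
Dividing out leaves s^2 + 4s + 20 = 0.
The quadratic formula then gives s = -2 ± 4j.

s = -2, -2 ± 4j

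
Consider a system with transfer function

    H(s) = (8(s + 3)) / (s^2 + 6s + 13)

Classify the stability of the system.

The poles can be read from the denominator factors: s = -3 + 2j, -3 - 2j.
Since all poles lie strictly in the left half-plane, the system is stable.

stable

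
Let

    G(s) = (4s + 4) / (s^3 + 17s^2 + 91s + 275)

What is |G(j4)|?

|G(j4)| ≈ 0.05497

Substitute s = j4: numerator = 4 + j16, denominator = 3 + j300.
|G(j4)| = |4 + j16| / |3 + j300| = 16.492 / 300.01 ≈ 0.05497.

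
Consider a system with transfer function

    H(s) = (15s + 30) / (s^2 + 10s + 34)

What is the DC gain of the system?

Set s = 0: H(0) = (30) / (34) = 15/17.

H(0) = 15/17 ≈ 0.8824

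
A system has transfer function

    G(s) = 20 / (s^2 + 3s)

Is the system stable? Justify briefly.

The denominator s^2 + 3s factors as s(s + 3), giving poles at s = 0, -3.
Since the simple pole(s) at s = 0 lie on the jω-axis with none in the right half-plane, the system is marginally stable.

marginally stable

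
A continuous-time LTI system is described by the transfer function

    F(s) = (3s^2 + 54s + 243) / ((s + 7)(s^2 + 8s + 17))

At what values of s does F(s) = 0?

s = -9, -9

Set the numerator to zero: 3s^2 + 54s + 243 = 0, i.e. 3·(s^2 + 18s + 81) = 0.
Factoring: (s + 9)^2 = 0.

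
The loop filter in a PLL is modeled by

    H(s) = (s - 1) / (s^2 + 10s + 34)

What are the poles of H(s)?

The poles are the roots of the denominator s^2 + 10s + 34 = 0.
Using the quadratic formula: s = (-10 ± √(-36))/2 = -5 ± 3j.

s = -5 ± 3j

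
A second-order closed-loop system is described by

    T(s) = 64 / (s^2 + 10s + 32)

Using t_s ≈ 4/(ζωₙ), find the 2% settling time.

t_s ≈ 0.8000 s

Comparing s^2 + 10s + 32 to s^2 + 2ζωₙs + ωₙ²: ωₙ = √32 ≈ 5.657 rad/s and ζ = 10/(2·√32) ≈ 0.8839.
ζωₙ = 10/2 = 5, so t_s ≈ 4/(ζωₙ) = 4/5 = 0.8000 s.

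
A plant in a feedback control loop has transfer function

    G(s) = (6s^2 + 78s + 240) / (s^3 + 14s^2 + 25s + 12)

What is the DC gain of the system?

G(0) = 20

Set s = 0: G(0) = (240) / (12) = 20.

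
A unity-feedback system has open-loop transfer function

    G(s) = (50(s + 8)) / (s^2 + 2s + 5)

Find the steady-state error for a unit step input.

e_ss = 0.01235

G(s) has no poles at the origin.
This is a Type 0 system. Kp = lim_{s→0} G(s) = 400/5 = 80.
e_ss = 1/(1 + Kp) = 1/(1 + 80) = 1/81 ≈ 0.01235.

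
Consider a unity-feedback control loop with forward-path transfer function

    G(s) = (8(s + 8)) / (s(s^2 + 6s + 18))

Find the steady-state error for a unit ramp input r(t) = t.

G(s) has one pole at the origin.
This is a Type 1 system. Kv = lim_{s→0} s·G(s) = 64/18 = 32/9.
e_ss = 1/Kv = 1/(32/9) = 9/32 ≈ 0.2812.

e_ss = 0.2812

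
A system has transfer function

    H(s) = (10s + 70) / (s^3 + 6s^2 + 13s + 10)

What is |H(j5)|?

|H(j5)| ≈ 0.5648

Substitute s = j5: numerator = 70 + j50, denominator = -140 - j60.
|H(j5)| = |70 + j50| / |-140 - j60| = 86.023 / 152.32 ≈ 0.5648.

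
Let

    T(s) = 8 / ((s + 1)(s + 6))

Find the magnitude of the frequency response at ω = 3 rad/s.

Substitute s = j3: numerator = 8, denominator = -3 + j21.
|T(j3)| = |8| / |-3 + j21| = 8 / 21.213 ≈ 0.3771.

|T(j3)| ≈ 0.3771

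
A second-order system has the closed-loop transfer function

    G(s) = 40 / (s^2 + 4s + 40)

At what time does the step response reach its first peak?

Comparing s^2 + 4s + 40 to s^2 + 2ζωₙs + ωₙ²: ωₙ = √40 ≈ 6.325 rad/s and ζ = 4/(2·√40) ≈ 0.3162.
ζωₙ = 4/2 = 2, so ω_d = ωₙ√(1−ζ²) = √(ωₙ² − (ζωₙ)²) = √(40 − 2²) = √36 = 6 rad/s.
t_p = π/ω_d = π/6 ≈ 0.5236 s.

t_p ≈ 0.5236 s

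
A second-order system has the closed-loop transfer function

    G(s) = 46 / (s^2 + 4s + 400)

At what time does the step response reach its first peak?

t_p ≈ 0.1579 s

Comparing s^2 + 4s + 400 to s^2 + 2ζωₙs + ωₙ²: ωₙ = 20 rad/s and ζ = 4/(2·20) = 0.1.
ζωₙ = 4/2 = 2, so ω_d = ωₙ√(1−ζ²) = √(ωₙ² − (ζωₙ)²) = √(400 − 2²) = √396 ≈ 19.90 rad/s.
t_p = π/ω_d = π/19.90 ≈ 0.1579 s.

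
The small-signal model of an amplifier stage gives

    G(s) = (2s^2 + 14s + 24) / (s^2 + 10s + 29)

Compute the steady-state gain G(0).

Set s = 0: G(0) = (24) / (29) = 24/29.

G(0) = 24/29 ≈ 0.8276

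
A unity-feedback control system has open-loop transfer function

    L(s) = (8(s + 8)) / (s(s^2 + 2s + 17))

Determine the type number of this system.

Type 1

The denominator has 1 factor of s at the origin (free integrator), so this is a Type 1 system.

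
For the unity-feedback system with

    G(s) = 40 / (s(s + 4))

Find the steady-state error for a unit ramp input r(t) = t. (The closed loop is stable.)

G(s) has one pole at the origin.
This is a Type 1 system. Kv = lim_{s→0} s·G(s) = 40/4 = 10.
e_ss = 1/Kv = 1/(10) = 1/10 ≈ 0.1000.

e_ss = 0.1000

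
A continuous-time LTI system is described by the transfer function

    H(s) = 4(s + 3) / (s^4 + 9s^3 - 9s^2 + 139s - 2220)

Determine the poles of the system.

The poles are the roots of the denominator s^4 + 9s^3 - 9s^2 + 139s - 2220 = 0.
Trying s = -12: the polynomial evaluates to 0, so (s + 12) is a factor.
Dividing out leaves s^3 - 3s^2 + 27s - 185 = 0.
This factors further as (s^2 + 2s + 37)(s - 5) = 0.

s = -1 ± 6j, -12, 5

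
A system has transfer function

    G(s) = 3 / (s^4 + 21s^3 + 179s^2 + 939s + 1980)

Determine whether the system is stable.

stable

The denominator s^4 + 21s^3 + 179s^2 + 939s + 1980 factors as (s^2 + 6s + 45)(s + 4)(s + 11), giving poles at s = -3 ± 6j, -4, -11.
Since all poles lie strictly in the left half-plane, the system is stable.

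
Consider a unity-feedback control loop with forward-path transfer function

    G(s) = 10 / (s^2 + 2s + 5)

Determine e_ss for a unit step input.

G(s) has no poles at the origin.
This is a Type 0 system. Kp = lim_{s→0} G(s) = 10/5 = 2.
e_ss = 1/(1 + Kp) = 1/(1 + 2) = 1/3 ≈ 0.3333.

e_ss = 0.3333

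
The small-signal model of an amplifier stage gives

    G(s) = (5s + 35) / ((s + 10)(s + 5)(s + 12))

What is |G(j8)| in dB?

|G(j8)|_dB ≈ -30.3 dB

Substitute s = j8: numerator = 35 + j40, denominator = -1128 + j1328.
|G(j8)| = |35 + j40| / |-1128 + j1328| = 53.151 / 1742.4 ≈ 0.03050.
In decibels: 20·log₁₀(0.03050) ≈ -30.3 dB.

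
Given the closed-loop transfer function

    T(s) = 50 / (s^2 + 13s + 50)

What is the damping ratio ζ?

ζ ≈ 0.9192

Compare the denominator to the standard form s^2 + 2ζωₙs + ωₙ².
ωₙ² = 50, so ωₙ = √50 ≈ 7.071 rad/s.
2ζωₙ = 13, so ζ = 13/(2·√50) ≈ 0.9192.
With ζ = 0.9192 the response is underdamped.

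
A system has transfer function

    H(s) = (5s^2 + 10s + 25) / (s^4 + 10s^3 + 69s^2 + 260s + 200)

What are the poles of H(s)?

The poles are the roots of the denominator s^4 + 10s^3 + 69s^2 + 260s + 200 = 0.
Trying s = -1: the polynomial evaluates to 0, so (s + 1) is a factor.
Dividing out leaves s^3 + 9s^2 + 60s + 200 = 0.
This factors further as (s^2 + 4s + 40)(s + 5) = 0.

s = -2 ± 6j, -1, -5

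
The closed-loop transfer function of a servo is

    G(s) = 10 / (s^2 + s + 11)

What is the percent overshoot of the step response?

Comparing s^2 + s + 11 to s^2 + 2ζωₙs + ωₙ²: ωₙ = √11 ≈ 3.317 rad/s and ζ = 1/(2·√11) ≈ 0.1508.
%OS = 100·exp(−πζ/√(1−ζ²)) = 100·exp(−π·0.1508/√(1−0.1508²)) ≈ 61.9%.

%OS ≈ 61.9%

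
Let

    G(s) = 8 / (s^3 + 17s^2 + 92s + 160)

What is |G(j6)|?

Substitute s = j6: numerator = 8, denominator = -452 + j336.
|G(j6)| = |8| / |-452 + j336| = 8 / 563.21 ≈ 0.01420.

|G(j6)| ≈ 0.01420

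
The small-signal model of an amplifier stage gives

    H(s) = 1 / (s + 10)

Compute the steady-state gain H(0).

Set s = 0: H(0) = (1) / (10) = 1/10.

H(0) = 1/10 ≈ 0.1000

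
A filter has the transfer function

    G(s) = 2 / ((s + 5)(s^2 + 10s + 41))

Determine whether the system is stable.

stable

The poles can be read from the denominator factors: s = -5, -5 + 4j, -5 - 4j.
Since all poles lie strictly in the left half-plane, the system is stable.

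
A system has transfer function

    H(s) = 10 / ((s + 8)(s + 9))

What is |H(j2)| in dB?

Substitute s = j2: numerator = 10, denominator = 68 + j34.
|H(j2)| = |10| / |68 + j34| = 10 / 76.026 ≈ 0.1315.
In decibels: 20·log₁₀(0.1315) ≈ -17.6 dB.

|H(j2)|_dB ≈ -17.6 dB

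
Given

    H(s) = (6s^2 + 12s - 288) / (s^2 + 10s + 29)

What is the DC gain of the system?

Set s = 0: H(0) = (-288) / (29) = -288/29.

H(0) = -288/29 ≈ -9.931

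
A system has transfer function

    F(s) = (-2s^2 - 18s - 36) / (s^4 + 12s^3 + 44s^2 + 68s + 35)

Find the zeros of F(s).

Set the numerator to zero: -2s^2 - 18s - 36 = 0, i.e. -2·(s^2 + 9s + 18) = 0.
Factoring: (s + 6)(s + 3) = 0.

s = -6, -3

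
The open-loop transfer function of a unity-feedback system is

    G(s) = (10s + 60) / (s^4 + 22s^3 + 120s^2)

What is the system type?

Type 2

Factor s from the denominator: s^4 + 22s^3 + 120s^2 = s^2·(s^2 + 22s + 120).
There are 2 poles at the origin, so the system is Type 2.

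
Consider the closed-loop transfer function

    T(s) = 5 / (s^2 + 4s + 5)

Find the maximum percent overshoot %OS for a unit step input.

%OS ≈ 0.187%

Comparing s^2 + 4s + 5 to s^2 + 2ζωₙs + ωₙ²: ωₙ = √5 ≈ 2.236 rad/s and ζ = 4/(2·√5) ≈ 0.8944.
%OS = 100·exp(−πζ/√(1−ζ²)) = 100·exp(−π·0.8944/√(1−0.8944²)) ≈ 0.187%.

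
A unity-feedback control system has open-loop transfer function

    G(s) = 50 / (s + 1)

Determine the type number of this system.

The denominator has no factor of s at the origin — no free integrator — so this is a Type 0 system.

Type 0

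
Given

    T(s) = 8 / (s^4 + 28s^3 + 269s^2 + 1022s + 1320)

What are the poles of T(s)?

The poles are the roots of the denominator s^4 + 28s^3 + 269s^2 + 1022s + 1320 = 0.
Trying s = -3: the polynomial evaluates to 0, so (s + 3) is a factor.
Dividing out leaves s^3 + 25s^2 + 194s + 440 = 0.
This factors further as (s + 11)(s + 10)(s + 4) = 0.

s = -3, -11, -10, -4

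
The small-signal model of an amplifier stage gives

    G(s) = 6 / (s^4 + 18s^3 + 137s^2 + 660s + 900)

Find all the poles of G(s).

s = -3 ± 6j, -2, -10

The poles are the roots of the denominator s^4 + 18s^3 + 137s^2 + 660s + 900 = 0.
Trying s = -2: the polynomial evaluates to 0, so (s + 2) is a factor.
Dividing out leaves s^3 + 16s^2 + 105s + 450 = 0.
This factors further as (s^2 + 6s + 45)(s + 10) = 0.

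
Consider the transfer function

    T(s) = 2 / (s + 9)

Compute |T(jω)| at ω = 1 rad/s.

|T(j1)| ≈ 0.2209

Substitute s = j1: numerator = 2, denominator = 9 + j1.
|T(j1)| = |2| / |9 + j1| = 2 / 9.0554 ≈ 0.2209.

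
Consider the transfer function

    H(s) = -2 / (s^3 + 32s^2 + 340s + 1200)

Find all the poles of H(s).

The poles are the roots of the denominator s^3 + 32s^2 + 340s + 1200 = 0.
Trying s = -10: the polynomial evaluates to 0, so (s + 10) is a factor.
Dividing out leaves s^2 + 22s + 120 = 0.
Factoring the quadratic: (s + 10)(s + 12) = 0.

s = -10, -10, -12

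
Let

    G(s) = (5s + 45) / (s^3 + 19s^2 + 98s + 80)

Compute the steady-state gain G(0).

Set s = 0: G(0) = (45) / (80) = 9/16.

G(0) = 9/16 ≈ 0.5625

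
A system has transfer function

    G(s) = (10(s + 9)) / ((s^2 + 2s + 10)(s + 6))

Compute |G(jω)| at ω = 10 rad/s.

|G(j10)| ≈ 0.1251

Substitute s = j10: numerator = 90 + j100, denominator = -740 - j780.
|G(j10)| = |90 + j100| / |-740 - j780| = 134.54 / 1075.2 ≈ 0.1251.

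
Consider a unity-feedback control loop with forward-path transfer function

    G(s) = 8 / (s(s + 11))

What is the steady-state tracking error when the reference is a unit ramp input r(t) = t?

G(s) has one pole at the origin.
This is a Type 1 system. Kv = lim_{s→0} s·G(s) = 8/11.
e_ss = 1/Kv = 1/(8/11) = 11/8 ≈ 1.375.

e_ss = 1.375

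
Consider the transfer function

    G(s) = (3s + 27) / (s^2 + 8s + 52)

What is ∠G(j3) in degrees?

∠G(j3) ≈ -10.73°

At s = j3: numerator = 27 + j9, denominator = 43 + j24.
∠G = ∠num − ∠den = 18.435° − (29.168°) = -10.73°.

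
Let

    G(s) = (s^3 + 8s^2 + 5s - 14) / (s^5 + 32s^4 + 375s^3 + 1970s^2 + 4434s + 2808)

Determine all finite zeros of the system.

Set the numerator to zero: s^3 + 8s^2 + 5s - 14 = 0.
Factoring: (s + 2)(s + 7)(s - 1) = 0.

s = -2, -7, 1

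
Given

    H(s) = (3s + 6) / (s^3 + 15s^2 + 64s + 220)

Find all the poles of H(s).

s = -2 + 4j, -2 - 4j, -11

The poles are the roots of the denominator s^3 + 15s^2 + 64s + 220 = 0.
Trying s = -11: the polynomial evaluates to 0, so (s + 11) is a factor.
Dividing out leaves s^2 + 4s + 20 = 0.
The quadratic formula then gives s = -2 ± 4j.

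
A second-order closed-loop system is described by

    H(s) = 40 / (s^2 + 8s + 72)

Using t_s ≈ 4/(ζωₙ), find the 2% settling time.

Comparing s^2 + 8s + 72 to s^2 + 2ζωₙs + ωₙ²: ωₙ = √72 ≈ 8.485 rad/s and ζ = 8/(2·√72) ≈ 0.4714.
ζωₙ = 8/2 = 4, so t_s ≈ 4/(ζωₙ) = 4/4 = 1 s.

t_s ≈ 1 s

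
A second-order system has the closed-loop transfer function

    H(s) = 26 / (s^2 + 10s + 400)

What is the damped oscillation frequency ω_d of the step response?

ω_d ≈ 19.36 rad/s

Comparing s^2 + 10s + 400 to s^2 + 2ζωₙs + ωₙ²: ωₙ = 20 rad/s and ζ = 10/(2·20) = 0.25.
ζωₙ = 10/2 = 5, so ω_d = ωₙ√(1−ζ²) = √(ωₙ² − (ζωₙ)²) = √(400 − 5²) = √375 ≈ 19.36 rad/s.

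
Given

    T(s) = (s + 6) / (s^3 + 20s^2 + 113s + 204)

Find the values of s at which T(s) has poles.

The poles are the roots of the denominator s^3 + 20s^2 + 113s + 204 = 0.
Trying s = -12: the polynomial evaluates to 0, so (s + 12) is a factor.
Dividing out leaves s^2 + 8s + 17 = 0.
The quadratic formula then gives s = -4 ± 1j.

s = -4 + j, -4 - j, -12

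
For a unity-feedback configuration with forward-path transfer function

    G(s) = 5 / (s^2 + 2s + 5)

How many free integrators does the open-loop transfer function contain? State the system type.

Type 0

The denominator has no factor of s at the origin — no free integrator — so this is a Type 0 system.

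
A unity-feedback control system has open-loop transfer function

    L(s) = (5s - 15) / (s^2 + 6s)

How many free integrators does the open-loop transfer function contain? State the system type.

Factor s from the denominator: s^2 + 6s = s·(s + 6).
There is 1 pole at the origin, so the system is Type 1.

Type 1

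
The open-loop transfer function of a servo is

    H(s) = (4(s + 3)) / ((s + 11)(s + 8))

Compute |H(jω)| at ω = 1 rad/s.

Substitute s = j1: numerator = 12 + j4, denominator = 87 + j19.
|H(j1)| = |12 + j4| / |87 + j19| = 12.649 / 89.051 ≈ 0.1420.

|H(j1)| ≈ 0.1420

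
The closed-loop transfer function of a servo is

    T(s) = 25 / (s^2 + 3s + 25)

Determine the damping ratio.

ζ = 0.3

Compare the denominator to the standard form s^2 + 2ζωₙs + ωₙ².
ωₙ² = 25, so ωₙ = 5 rad/s.
2ζωₙ = 3, so ζ = 3/(2·5) = 0.3.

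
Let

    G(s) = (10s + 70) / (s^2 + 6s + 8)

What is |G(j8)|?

|G(j8)| ≈ 1.441

Substitute s = j8: numerator = 70 + j80, denominator = -56 + j48.
|G(j8)| = |70 + j80| / |-56 + j48| = 106.30 / 73.756 ≈ 1.441.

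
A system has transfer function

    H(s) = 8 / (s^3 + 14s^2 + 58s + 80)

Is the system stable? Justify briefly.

The denominator s^3 + 14s^2 + 58s + 80 factors as (s^2 + 6s + 10)(s + 8), giving poles at s = -3 + j, -3 - j, -8.
Since all poles lie strictly in the left half-plane, the system is stable.

stable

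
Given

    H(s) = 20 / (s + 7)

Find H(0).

H(0) = 20/7 ≈ 2.857

At s = 0 each factor (s + a) contributes a and each (s^2 + bs + c) contributes c.
H(0) = 20·1 / ((7)) = 20/7 = 20/7.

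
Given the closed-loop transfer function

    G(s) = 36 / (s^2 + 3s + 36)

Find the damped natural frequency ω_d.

ω_d ≈ 5.809 rad/s

Comparing s^2 + 3s + 36 to s^2 + 2ζωₙs + ωₙ²: ωₙ = 6 rad/s and ζ = 3/(2·6) = 0.25.
ζωₙ = 3/2 = 1.5, so ω_d = ωₙ√(1−ζ²) = √(ωₙ² − (ζωₙ)²) = √(36 − 1.5²) = √33.75 ≈ 5.809 rad/s.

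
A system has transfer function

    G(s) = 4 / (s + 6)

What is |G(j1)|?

|G(j1)| ≈ 0.6576

Substitute s = j1: numerator = 4, denominator = 6 + j1.
|G(j1)| = |4| / |6 + j1| = 4 / 6.0828 ≈ 0.6576.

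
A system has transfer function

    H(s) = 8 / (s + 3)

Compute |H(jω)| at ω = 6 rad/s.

Substitute s = j6: numerator = 8, denominator = 3 + j6.
|H(j6)| = |8| / |3 + j6| = 8 / 6.7082 ≈ 1.193.

|H(j6)| ≈ 1.193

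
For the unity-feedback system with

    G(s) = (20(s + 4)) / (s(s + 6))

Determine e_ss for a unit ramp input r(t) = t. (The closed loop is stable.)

G(s) has one pole at the origin.
This is a Type 1 system. Kv = lim_{s→0} s·G(s) = 80/6 = 40/3.
e_ss = 1/Kv = 1/(40/3) = 3/40 ≈ 0.07500.

e_ss = 0.07500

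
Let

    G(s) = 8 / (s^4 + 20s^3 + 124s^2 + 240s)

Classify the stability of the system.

The denominator s^4 + 20s^3 + 124s^2 + 240s factors as s(s + 6)(s + 4)(s + 10), giving poles at s = 0, -6, -4, -10.
Since the simple pole(s) at s = 0 lie on the jω-axis with none in the right half-plane, the system is marginally stable.

marginally stable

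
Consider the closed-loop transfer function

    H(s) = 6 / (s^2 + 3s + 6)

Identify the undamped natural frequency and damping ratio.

Compare the denominator to the standard form s^2 + 2ζωₙs + ωₙ².
ωₙ² = 6, so ωₙ = √6 ≈ 2.449 rad/s.
2ζωₙ = 3, so ζ = 3/(2·√6) ≈ 0.6124.

ωₙ ≈ 2.449 rad/s, ζ ≈ 0.6124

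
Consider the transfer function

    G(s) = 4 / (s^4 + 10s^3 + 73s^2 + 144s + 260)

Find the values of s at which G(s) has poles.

s = -1 + 2j, -1 - 2j, -4 + 6j, -4 - 6j

The poles are the roots of the denominator s^4 + 10s^3 + 73s^2 + 144s + 260 = 0.
No real roots exist; factor into two real quadratics: (s^2 + 2s + 5)(s^2 + 8s + 52) = 0.
Each quadratic gives a conjugate pair via the quadratic formula.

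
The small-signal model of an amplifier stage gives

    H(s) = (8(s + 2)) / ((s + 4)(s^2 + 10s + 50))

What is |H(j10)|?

|H(j10)| ≈ 0.06775

Substitute s = j10: numerator = 16 + j80, denominator = -1200 - j100.
|H(j10)| = |16 + j80| / |-1200 - j100| = 81.584 / 1204.2 ≈ 0.06775.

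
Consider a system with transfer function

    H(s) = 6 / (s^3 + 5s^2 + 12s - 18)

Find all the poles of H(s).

s = -3 ± 3j, 1

The poles are the roots of the denominator s^3 + 5s^2 + 12s - 18 = 0.
Trying s = 1: the polynomial evaluates to 0, so (s - 1) is a factor.
Dividing out leaves s^2 + 6s + 18 = 0.
The quadratic formula then gives s = -3 ± 3j.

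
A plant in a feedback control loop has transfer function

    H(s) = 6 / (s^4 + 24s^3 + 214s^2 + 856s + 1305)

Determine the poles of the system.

s = -5 ± 2j, -5, -9

The poles are the roots of the denominator s^4 + 24s^3 + 214s^2 + 856s + 1305 = 0.
Trying s = -5: the polynomial evaluates to 0, so (s + 5) is a factor.
Dividing out leaves s^3 + 19s^2 + 119s + 261 = 0.
This factors further as (s^2 + 10s + 29)(s + 9) = 0.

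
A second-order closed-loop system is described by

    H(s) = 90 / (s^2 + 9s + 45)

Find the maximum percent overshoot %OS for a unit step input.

%OS ≈ 5.83%

Comparing s^2 + 9s + 45 to s^2 + 2ζωₙs + ωₙ²: ωₙ = √45 ≈ 6.708 rad/s and ζ = 9/(2·√45) ≈ 0.6708.
%OS = 100·exp(−πζ/√(1−ζ²)) = 100·exp(−π·0.6708/√(1−0.6708²)) ≈ 5.83%.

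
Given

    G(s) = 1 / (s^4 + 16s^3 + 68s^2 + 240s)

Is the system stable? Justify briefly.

marginally stable

The denominator s^4 + 16s^3 + 68s^2 + 240s factors as s(s + 12)(s^2 + 4s + 20), giving poles at s = 0, -12, -2 ± 4j.
Since the simple pole(s) at s = 0 lie on the jω-axis with none in the right half-plane, the system is marginally stable.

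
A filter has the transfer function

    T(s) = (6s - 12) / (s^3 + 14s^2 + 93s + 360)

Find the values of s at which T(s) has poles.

The poles are the roots of the denominator s^3 + 14s^2 + 93s + 360 = 0.
Trying s = -8: the polynomial evaluates to 0, so (s + 8) is a factor.
Dividing out leaves s^2 + 6s + 45 = 0.
The quadratic formula then gives s = -3 ± 6j.

s = -8, -3 ± 6j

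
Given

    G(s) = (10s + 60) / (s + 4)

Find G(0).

Set s = 0: G(0) = (60) / (4) = 15.

G(0) = 15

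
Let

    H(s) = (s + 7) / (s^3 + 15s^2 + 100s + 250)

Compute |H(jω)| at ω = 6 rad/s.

|H(j6)| ≈ 0.01916

Substitute s = j6: numerator = 7 + j6, denominator = -290 + j384.
|H(j6)| = |7 + j6| / |-290 + j384| = 9.2195 / 481.20 ≈ 0.01916.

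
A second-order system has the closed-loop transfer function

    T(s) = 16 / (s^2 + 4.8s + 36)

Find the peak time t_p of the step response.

Comparing s^2 + 4.8s + 36 to s^2 + 2ζωₙs + ωₙ²: ωₙ = 6 rad/s and ζ = 4.8/(2·6) = 0.4.
ζωₙ = 4.8/2 = 2.4, so ω_d = ωₙ√(1−ζ²) = √(ωₙ² − (ζωₙ)²) = √(36 − 2.4²) = √30.24 ≈ 5.499 rad/s.
t_p = π/ω_d = π/5.499 ≈ 0.5713 s.

t_p ≈ 0.5713 s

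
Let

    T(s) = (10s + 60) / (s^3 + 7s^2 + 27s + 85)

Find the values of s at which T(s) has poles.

s = -1 + 4j, -1 - 4j, -5

The poles are the roots of the denominator s^3 + 7s^2 + 27s + 85 = 0.
Trying s = -5: the polynomial evaluates to 0, so (s + 5) is a factor.
Dividing out leaves s^2 + 2s + 17 = 0.
The quadratic formula then gives s = -1 ± 4j.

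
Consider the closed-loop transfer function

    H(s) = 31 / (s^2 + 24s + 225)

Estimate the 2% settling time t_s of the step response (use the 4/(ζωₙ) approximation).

t_s ≈ 0.3333 s

Comparing s^2 + 24s + 225 to s^2 + 2ζωₙs + ωₙ²: ωₙ = 15 rad/s and ζ = 24/(2·15) = 0.8.
ζωₙ = 24/2 = 12, so t_s ≈ 4/(ζωₙ) = 4/12 ≈ 0.3333 s.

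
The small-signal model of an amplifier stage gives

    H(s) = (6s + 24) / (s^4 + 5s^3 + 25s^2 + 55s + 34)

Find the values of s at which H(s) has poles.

s = -2, -1, -1 + 4j, -1 - 4j

The poles are the roots of the denominator s^4 + 5s^3 + 25s^2 + 55s + 34 = 0.
Trying s = -2: the polynomial evaluates to 0, so (s + 2) is a factor.
Dividing out leaves s^3 + 3s^2 + 19s + 17 = 0.
This factors further as (s + 1)(s^2 + 2s + 17) = 0.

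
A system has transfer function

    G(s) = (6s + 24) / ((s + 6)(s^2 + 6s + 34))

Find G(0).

Set s = 0: G(0) = (24) / (204) = 2/17.

G(0) = 2/17 ≈ 0.1176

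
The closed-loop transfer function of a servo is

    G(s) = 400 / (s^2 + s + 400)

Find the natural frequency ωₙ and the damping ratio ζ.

Compare the denominator to the standard form s^2 + 2ζωₙs + ωₙ².
ωₙ² = 400, so ωₙ = 20 rad/s.
2ζωₙ = 1, so ζ = 1/(2·20) = 0.025.
With ζ = 0.025 the response is underdamped.

ωₙ = 20 rad/s, ζ = 0.025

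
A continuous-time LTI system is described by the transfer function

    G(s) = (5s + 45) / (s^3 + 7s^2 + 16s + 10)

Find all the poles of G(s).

The poles are the roots of the denominator s^3 + 7s^2 + 16s + 10 = 0.
Trying s = -1: the polynomial evaluates to 0, so (s + 1) is a factor.
Dividing out leaves s^2 + 6s + 10 = 0.
The quadratic formula then gives s = -3 ± 1j.

s = -3 + j, -3 - j, -1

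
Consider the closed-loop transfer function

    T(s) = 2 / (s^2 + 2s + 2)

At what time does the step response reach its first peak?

Comparing s^2 + 2s + 2 to s^2 + 2ζωₙs + ωₙ²: ωₙ = √2 ≈ 1.414 rad/s and ζ = 2/(2·√2) ≈ 0.7071.
ζωₙ = 2/2 = 1, so ω_d = ωₙ√(1−ζ²) = √(ωₙ² − (ζωₙ)²) = √(2 − 1²) = √1 = 1 rad/s.
t_p = π/ω_d = π/1 ≈ 3.142 s.

t_p ≈ 3.142 s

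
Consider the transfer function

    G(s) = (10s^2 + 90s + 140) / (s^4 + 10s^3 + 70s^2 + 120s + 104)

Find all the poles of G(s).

The poles are the roots of the denominator s^4 + 10s^3 + 70s^2 + 120s + 104 = 0.
No real roots exist; factor into two real quadratics: (s^2 + 8s + 52)(s^2 + 2s + 2) = 0.
Each quadratic gives a conjugate pair via the quadratic formula.

s = -4 + 6j, -4 - 6j, -1 + j, -1 - j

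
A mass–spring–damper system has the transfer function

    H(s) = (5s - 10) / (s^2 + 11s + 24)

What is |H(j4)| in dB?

Substitute s = j4: numerator = -10 + j20, denominator = 8 + j44.
|H(j4)| = |-10 + j20| / |8 + j44| = 22.361 / 44.721 = 0.5000.
In decibels: 20·log₁₀(0.5000) ≈ -6.02 dB.

|H(j4)|_dB ≈ -6.02 dB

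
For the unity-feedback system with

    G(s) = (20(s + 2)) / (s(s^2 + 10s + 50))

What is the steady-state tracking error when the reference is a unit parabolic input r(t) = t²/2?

e_ss = ∞

G(s) has one pole at the origin.
This is a Type 1 system; Ka = lim_{s→0} s^2·G(s) = 0, so the steady-state error for a parabola input is infinite.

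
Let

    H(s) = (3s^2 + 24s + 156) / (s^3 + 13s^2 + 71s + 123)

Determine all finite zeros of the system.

s = -4 ± 6j

Set the numerator to zero: 3s^2 + 24s + 156 = 0, i.e. 3·(s^2 + 8s + 52) = 0.
Factoring: (s^2 + 8s + 52) = 0.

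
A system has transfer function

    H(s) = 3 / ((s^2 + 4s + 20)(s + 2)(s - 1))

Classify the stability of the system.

The poles can be read from the denominator factors: s = -2 ± 4j, -2, 1.
Since the pole(s) at s = 1 lie in the right half-plane, the system is unstable.

unstable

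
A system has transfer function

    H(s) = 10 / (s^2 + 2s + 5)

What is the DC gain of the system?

H(0) = 2

Set s = 0: H(0) = (10) / (5) = 2.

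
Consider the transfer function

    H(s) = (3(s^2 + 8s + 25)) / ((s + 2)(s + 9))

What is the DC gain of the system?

At s = 0 each factor (s + a) contributes a and each (s^2 + bs + c) contributes c.
H(0) = 3·(25) / ((2) · (9)) = 75/18 = 25/6.

H(0) = 25/6 ≈ 4.167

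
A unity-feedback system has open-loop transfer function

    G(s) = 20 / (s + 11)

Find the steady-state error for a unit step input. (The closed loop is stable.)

G(s) has no poles at the origin.
This is a Type 0 system. Kp = lim_{s→0} G(s) = 20/11.
e_ss = 1/(1 + Kp) = 1/(1 + 20/11) = 11/31 ≈ 0.3548.

e_ss = 0.3548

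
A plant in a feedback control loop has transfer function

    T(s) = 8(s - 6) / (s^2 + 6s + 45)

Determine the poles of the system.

s = -3 + 6j, -3 - 6j

The poles are the roots of the denominator s^2 + 6s + 45 = 0.
Using the quadratic formula: s = (-6 ± √(-144))/2 = -3 ± 6j.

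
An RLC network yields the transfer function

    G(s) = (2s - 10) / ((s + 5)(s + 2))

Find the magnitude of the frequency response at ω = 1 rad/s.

Substitute s = j1: numerator = -10 + j2, denominator = 9 + j7.
|G(j1)| = |-10 + j2| / |9 + j7| = 10.198 / 11.402 ≈ 0.8944.

|G(j1)| ≈ 0.8944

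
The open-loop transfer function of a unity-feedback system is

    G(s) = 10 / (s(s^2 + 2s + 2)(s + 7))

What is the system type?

The denominator has 1 factor of s at the origin (free integrator), so this is a Type 1 system.

Type 1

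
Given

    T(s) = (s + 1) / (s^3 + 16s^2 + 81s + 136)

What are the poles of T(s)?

s = -4 ± j, -8

The poles are the roots of the denominator s^3 + 16s^2 + 81s + 136 = 0.
Trying s = -8: the polynomial evaluates to 0, so (s + 8) is a factor.
Dividing out leaves s^2 + 8s + 17 = 0.
The quadratic formula then gives s = -4 ± 1j.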